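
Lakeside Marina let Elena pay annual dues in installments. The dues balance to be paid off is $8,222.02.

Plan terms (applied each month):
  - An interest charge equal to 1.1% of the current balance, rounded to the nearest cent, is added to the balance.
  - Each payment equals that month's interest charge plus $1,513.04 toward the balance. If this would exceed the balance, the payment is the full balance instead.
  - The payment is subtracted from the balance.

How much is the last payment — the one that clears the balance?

# | Opening | Interest | Payment | End bal
1 | $8,222.02 | $90.44 | $1,603.48 | $6,708.98
2 | $6,708.98 | $73.80 | $1,586.84 | $5,195.94
3 | $5,195.94 | $57.16 | $1,570.20 | $3,682.90
4 | $3,682.90 | $40.51 | $1,553.55 | $2,169.86
5 | $2,169.86 | $23.87 | $1,536.91 | $656.82
6 | $656.82 | $7.23 | $664.05 | $0.00

$664.05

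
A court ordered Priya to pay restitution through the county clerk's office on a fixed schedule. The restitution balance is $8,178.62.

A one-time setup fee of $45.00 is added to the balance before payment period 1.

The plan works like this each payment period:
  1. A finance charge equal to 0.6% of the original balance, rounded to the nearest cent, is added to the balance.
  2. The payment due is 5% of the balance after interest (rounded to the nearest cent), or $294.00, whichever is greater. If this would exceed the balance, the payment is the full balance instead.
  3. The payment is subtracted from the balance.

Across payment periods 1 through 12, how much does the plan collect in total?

$4,022.66

# | Opening | Interest | Payment | End bal
1 | $8,223.62 | $49.07 | $413.63 | $7,859.06
2 | $7,859.06 | $49.07 | $395.41 | $7,512.72
3 | $7,512.72 | $49.07 | $378.09 | $7,183.70
4 | $7,183.70 | $49.07 | $361.64 | $6,871.13
5 | $6,871.13 | $49.07 | $346.01 | $6,574.19
6 | $6,574.19 | $49.07 | $331.16 | $6,292.10
7 | $6,292.10 | $49.07 | $317.06 | $6,024.11
8 | $6,024.11 | $49.07 | $303.66 | $5,769.52
9 | $5,769.52 | $49.07 | $294.00 | $5,524.59
10 | $5,524.59 | $49.07 | $294.00 | $5,279.66
11 | $5,279.66 | $49.07 | $294.00 | $5,034.73
12 | $5,034.73 | $49.07 | $294.00 | $4,789.80
Total paid: $4,022.66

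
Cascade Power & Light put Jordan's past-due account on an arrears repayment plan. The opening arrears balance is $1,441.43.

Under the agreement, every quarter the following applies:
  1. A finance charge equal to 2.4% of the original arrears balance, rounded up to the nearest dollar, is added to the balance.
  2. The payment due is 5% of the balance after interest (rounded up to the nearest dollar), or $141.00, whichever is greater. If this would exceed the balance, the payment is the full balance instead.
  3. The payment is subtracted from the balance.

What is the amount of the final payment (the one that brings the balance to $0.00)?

# | Opening | Interest | Payment | End bal
1 | $1,441.43 | $35.00 | $141.00 | $1,335.43
2 | $1,335.43 | $35.00 | $141.00 | $1,229.43
3 | $1,229.43 | $35.00 | $141.00 | $1,123.43
4 | $1,123.43 | $35.00 | $141.00 | $1,017.43
5 | $1,017.43 | $35.00 | $141.00 | $911.43
6 | $911.43 | $35.00 | $141.00 | $805.43
7 | $805.43 | $35.00 | $141.00 | $699.43
8 | $699.43 | $35.00 | $141.00 | $593.43
9 | $593.43 | $35.00 | $141.00 | $487.43
10 | $487.43 | $35.00 | $141.00 | $381.43
11 | $381.43 | $35.00 | $141.00 | $275.43
12 | $275.43 | $35.00 | $141.00 | $169.43
13 | $169.43 | $35.00 | $141.00 | $63.43
14 | $63.43 | $35.00 | $98.43 | $0.00

$98.43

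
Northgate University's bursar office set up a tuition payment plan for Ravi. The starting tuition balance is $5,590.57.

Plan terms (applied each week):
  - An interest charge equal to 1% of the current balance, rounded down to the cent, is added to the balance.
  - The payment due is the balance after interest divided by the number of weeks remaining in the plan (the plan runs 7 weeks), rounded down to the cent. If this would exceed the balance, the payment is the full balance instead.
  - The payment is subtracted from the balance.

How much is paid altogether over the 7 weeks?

Week 1: opening $5,590.57; interest $55.90 → $5,646.47; payment $806.63; balance $4,839.84
Week 2: opening $4,839.84; interest $48.39 → $4,888.23; payment $814.70; balance $4,073.53
Week 3: opening $4,073.53; interest $40.73 → $4,114.26; payment $822.85; balance $3,291.41
Week 4: opening $3,291.41; interest $32.91 → $3,324.32; payment $831.08; balance $2,493.24
Week 5: opening $2,493.24; interest $24.93 → $2,518.17; payment $839.39; balance $1,678.78
Week 6: opening $1,678.78; interest $16.78 → $1,695.56; payment $847.78; balance $847.78
Week 7: opening $847.78; interest $8.47 → $856.25; payment $856.25; balance $0.00
Total paid: $5,818.68

$5,818.68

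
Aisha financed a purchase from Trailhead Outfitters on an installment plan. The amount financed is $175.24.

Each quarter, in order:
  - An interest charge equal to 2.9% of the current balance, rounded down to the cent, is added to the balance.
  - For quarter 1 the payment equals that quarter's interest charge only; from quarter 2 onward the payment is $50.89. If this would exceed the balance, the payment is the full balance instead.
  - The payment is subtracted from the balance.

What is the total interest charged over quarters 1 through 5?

# | Opening | Interest | Payment | End bal
1 | $175.24 | $5.08 | $5.08 | $175.24
2 | $175.24 | $5.08 | $50.89 | $129.43
3 | $129.43 | $3.75 | $50.89 | $82.29
4 | $82.29 | $2.38 | $50.89 | $33.78
5 | $33.78 | $0.97 | $34.75 | $0.00
Total interest: $5.08 + $5.08 + $3.75 + $2.38 + $0.97 = $17.26

$17.26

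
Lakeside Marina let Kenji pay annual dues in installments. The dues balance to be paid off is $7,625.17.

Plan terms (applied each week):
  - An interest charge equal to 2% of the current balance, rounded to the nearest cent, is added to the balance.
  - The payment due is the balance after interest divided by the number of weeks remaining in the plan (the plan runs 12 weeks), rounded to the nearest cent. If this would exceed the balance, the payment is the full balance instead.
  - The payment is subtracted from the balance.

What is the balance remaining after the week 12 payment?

$0.00

Week 1: $7,625.17 +$152.50 interest = $7,777.67; pay $648.14 → $7,129.53
Week 2: $7,129.53 +$142.59 interest = $7,272.12; pay $661.10 → $6,611.02
Week 3: $6,611.02 +$132.22 interest = $6,743.24; pay $674.32 → $6,068.92
Week 4: $6,068.92 +$121.38 interest = $6,190.30; pay $687.81 → $5,502.49
Week 5: $5,502.49 +$110.05 interest = $5,612.54; pay $701.57 → $4,910.97
Week 6: $4,910.97 +$98.22 interest = $5,009.19; pay $715.60 → $4,293.59
Week 7: $4,293.59 +$85.87 interest = $4,379.46; pay $729.91 → $3,649.55
Week 8: $3,649.55 +$72.99 interest = $3,722.54; pay $744.51 → $2,978.03
Week 9: $2,978.03 +$59.56 interest = $3,037.59; pay $759.40 → $2,278.19
Week 10: $2,278.19 +$45.56 interest = $2,323.75; pay $774.58 → $1,549.17
Week 11: $1,549.17 +$30.98 interest = $1,580.15; pay $790.08 → $790.07
Week 12: $790.07 +$15.80 interest = $805.87; pay $805.87 → $0.00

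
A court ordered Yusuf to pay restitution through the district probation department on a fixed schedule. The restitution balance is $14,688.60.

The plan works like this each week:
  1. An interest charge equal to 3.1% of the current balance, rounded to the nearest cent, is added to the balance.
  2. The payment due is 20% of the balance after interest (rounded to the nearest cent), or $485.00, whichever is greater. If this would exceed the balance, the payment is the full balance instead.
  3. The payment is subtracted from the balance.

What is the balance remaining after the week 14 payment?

$386.15

Week 1: $14,688.60 +$455.35 interest = $15,143.95; pay $3,028.79 → $12,115.16
Week 2: $12,115.16 +$375.57 interest = $12,490.73; pay $2,498.15 → $9,992.58
Week 3: $9,992.58 +$309.77 interest = $10,302.35; pay $2,060.47 → $8,241.88
Week 4: $8,241.88 +$255.50 interest = $8,497.38; pay $1,699.48 → $6,797.90
Week 5: $6,797.90 +$210.73 interest = $7,008.63; pay $1,401.73 → $5,606.90
Week 6: $5,606.90 +$173.81 interest = $5,780.71; pay $1,156.14 → $4,624.57
Week 7: $4,624.57 +$143.36 interest = $4,767.93; pay $953.59 → $3,814.34
Week 8: $3,814.34 +$118.24 interest = $3,932.58; pay $786.52 → $3,146.06
Week 9: $3,146.06 +$97.53 interest = $3,243.59; pay $648.72 → $2,594.87
Week 10: $2,594.87 +$80.44 interest = $2,675.31; pay $535.06 → $2,140.25
Week 11: $2,140.25 +$66.35 interest = $2,206.60; pay $485.00 → $1,721.60
Week 12: $1,721.60 +$53.37 interest = $1,774.97; pay $485.00 → $1,289.97
Week 13: $1,289.97 +$39.99 interest = $1,329.96; pay $485.00 → $844.96
Week 14: $844.96 +$26.19 interest = $871.15; pay $485.00 → $386.15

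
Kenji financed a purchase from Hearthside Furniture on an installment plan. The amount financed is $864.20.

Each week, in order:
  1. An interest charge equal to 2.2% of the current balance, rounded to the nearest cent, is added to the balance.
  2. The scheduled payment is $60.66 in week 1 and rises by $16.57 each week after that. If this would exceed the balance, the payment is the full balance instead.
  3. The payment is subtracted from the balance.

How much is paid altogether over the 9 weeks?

Week 1: opening $864.20; interest $19.01 → $883.21; payment $60.66; balance $822.55
Week 2: opening $822.55; interest $18.10 → $840.65; payment $77.23; balance $763.42
Week 3: opening $763.42; interest $16.80 → $780.22; payment $93.80; balance $686.42
Week 4: opening $686.42; interest $15.10 → $701.52; payment $110.37; balance $591.15
Week 5: opening $591.15; interest $13.01 → $604.16; payment $126.94; balance $477.22
Week 6: opening $477.22; interest $10.50 → $487.72; payment $143.51; balance $344.21
Week 7: opening $344.21; interest $7.57 → $351.78; payment $160.08; balance $191.70
Week 8: opening $191.70; interest $4.22 → $195.92; payment $176.65; balance $19.27
Week 9: opening $19.27; interest $0.42 → $19.69; payment $19.69; balance $0.00
Total paid: $968.93

$968.93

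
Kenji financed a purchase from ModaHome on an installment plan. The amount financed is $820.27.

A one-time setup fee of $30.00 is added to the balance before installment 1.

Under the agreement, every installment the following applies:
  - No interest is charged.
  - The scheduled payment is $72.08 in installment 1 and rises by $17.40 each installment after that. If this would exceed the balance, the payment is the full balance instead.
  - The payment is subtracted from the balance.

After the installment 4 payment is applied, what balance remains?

Installment 1: $850.27 − $72.08 → $778.19
Installment 2: $778.19 − $89.48 → $688.71
Installment 3: $688.71 − $106.88 → $581.83
Installment 4: $581.83 − $124.28 → $457.55

$457.55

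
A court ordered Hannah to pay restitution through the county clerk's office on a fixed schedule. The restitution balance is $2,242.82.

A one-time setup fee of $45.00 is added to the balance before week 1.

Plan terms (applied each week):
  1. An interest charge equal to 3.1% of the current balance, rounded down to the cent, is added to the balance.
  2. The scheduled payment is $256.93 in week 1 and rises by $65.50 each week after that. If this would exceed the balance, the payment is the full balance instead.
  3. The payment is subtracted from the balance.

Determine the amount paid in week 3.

Week 1: opening $2,287.82; interest $70.92 → $2,358.74; payment $256.93; balance $2,101.81
Week 2: opening $2,101.81; interest $65.15 → $2,166.96; payment $322.43; balance $1,844.53
Week 3: opening $1,844.53; interest $57.18 → $1,901.71; payment $387.93; balance $1,513.78

$387.93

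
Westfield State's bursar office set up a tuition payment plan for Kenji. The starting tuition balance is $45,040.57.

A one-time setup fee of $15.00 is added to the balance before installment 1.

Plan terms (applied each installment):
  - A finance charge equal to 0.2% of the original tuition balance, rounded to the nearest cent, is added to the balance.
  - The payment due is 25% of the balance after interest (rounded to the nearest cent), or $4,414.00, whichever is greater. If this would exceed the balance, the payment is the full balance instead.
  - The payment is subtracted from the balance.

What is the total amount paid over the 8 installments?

$45,776.21

# | Opening | Interest | Payment | End bal
1 | $45,055.57 | $90.08 | $11,286.41 | $33,859.24
2 | $33,859.24 | $90.08 | $8,487.33 | $25,461.99
3 | $25,461.99 | $90.08 | $6,388.02 | $19,164.05
4 | $19,164.05 | $90.08 | $4,813.53 | $14,440.60
5 | $14,440.60 | $90.08 | $4,414.00 | $10,116.68
6 | $10,116.68 | $90.08 | $4,414.00 | $5,792.76
7 | $5,792.76 | $90.08 | $4,414.00 | $1,468.84
8 | $1,468.84 | $90.08 | $1,558.92 | $0.00
Total paid: $45,776.21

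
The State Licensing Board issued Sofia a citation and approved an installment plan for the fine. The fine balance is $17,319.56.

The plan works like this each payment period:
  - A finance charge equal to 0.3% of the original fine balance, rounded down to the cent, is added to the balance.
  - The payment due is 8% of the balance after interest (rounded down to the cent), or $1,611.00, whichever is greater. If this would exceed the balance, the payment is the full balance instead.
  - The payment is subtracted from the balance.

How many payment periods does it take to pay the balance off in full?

Payment period 1: opening $17,319.56; interest $51.95 → $17,371.51; payment $1,611.00; balance $15,760.51
Payment period 2: opening $15,760.51; interest $51.95 → $15,812.46; payment $1,611.00; balance $14,201.46
Payment period 3: opening $14,201.46; interest $51.95 → $14,253.41; payment $1,611.00; balance $12,642.41
Payment period 4: opening $12,642.41; interest $51.95 → $12,694.36; payment $1,611.00; balance $11,083.36
Payment period 5: opening $11,083.36; interest $51.95 → $11,135.31; payment $1,611.00; balance $9,524.31
Payment period 6: opening $9,524.31; interest $51.95 → $9,576.26; payment $1,611.00; balance $7,965.26
Payment period 7: opening $7,965.26; interest $51.95 → $8,017.21; payment $1,611.00; balance $6,406.21
Payment period 8: opening $6,406.21; interest $51.95 → $6,458.16; payment $1,611.00; balance $4,847.16
Payment period 9: opening $4,847.16; interest $51.95 → $4,899.11; payment $1,611.00; balance $3,288.11
Payment period 10: opening $3,288.11; interest $51.95 → $3,340.06; payment $1,611.00; balance $1,729.06
Payment period 11: opening $1,729.06; interest $51.95 → $1,781.01; payment $1,611.00; balance $170.01
Payment period 12: opening $170.01; interest $51.95 → $221.96; payment $221.96; balance $0.00
Balance reaches $0.00 in payment period 12.

12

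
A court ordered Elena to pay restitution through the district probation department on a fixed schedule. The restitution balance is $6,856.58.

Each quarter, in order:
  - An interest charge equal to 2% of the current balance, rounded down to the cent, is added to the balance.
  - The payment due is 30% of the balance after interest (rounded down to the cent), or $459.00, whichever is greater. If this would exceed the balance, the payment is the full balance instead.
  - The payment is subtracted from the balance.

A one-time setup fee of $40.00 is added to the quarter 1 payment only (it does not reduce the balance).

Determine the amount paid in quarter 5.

$545.28

Quarter 1: opening $6,856.58; interest $137.13 → $6,993.71; payment $2,098.11 (+ $40.00 fee); balance $4,895.60
Quarter 2: opening $4,895.60; interest $97.91 → $4,993.51; payment $1,498.05; balance $3,495.46
Quarter 3: opening $3,495.46; interest $69.90 → $3,565.36; payment $1,069.60; balance $2,495.76
Quarter 4: opening $2,495.76; interest $49.91 → $2,545.67; payment $763.70; balance $1,781.97
Quarter 5: opening $1,781.97; interest $35.63 → $1,817.60; payment $545.28; balance $1,272.32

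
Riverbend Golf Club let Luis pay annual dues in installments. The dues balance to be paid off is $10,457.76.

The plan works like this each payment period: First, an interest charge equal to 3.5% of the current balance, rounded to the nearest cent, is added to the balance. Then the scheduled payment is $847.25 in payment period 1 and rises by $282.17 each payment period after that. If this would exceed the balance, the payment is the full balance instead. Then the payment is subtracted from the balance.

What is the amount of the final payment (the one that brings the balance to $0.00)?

$445.57

# | Opening | Interest | Payment | End bal
1 | $10,457.76 | $366.02 | $847.25 | $9,976.53
2 | $9,976.53 | $349.18 | $1,129.42 | $9,196.29
3 | $9,196.29 | $321.87 | $1,411.59 | $8,106.57
4 | $8,106.57 | $283.73 | $1,693.76 | $6,696.54
5 | $6,696.54 | $234.38 | $1,975.93 | $4,954.99
6 | $4,954.99 | $173.42 | $2,258.10 | $2,870.31
7 | $2,870.31 | $100.46 | $2,540.27 | $430.50
8 | $430.50 | $15.07 | $445.57 | $0.00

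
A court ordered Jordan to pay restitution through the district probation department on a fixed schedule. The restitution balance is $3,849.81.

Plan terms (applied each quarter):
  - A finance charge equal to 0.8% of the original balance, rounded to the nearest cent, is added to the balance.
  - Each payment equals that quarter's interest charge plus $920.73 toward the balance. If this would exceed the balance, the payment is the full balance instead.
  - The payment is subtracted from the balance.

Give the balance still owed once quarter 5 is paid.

Quarter 1: opening $3,849.81; interest $30.80 → $3,880.61; payment $951.53; balance $2,929.08
Quarter 2: opening $2,929.08; interest $30.80 → $2,959.88; payment $951.53; balance $2,008.35
Quarter 3: opening $2,008.35; interest $30.80 → $2,039.15; payment $951.53; balance $1,087.62
Quarter 4: opening $1,087.62; interest $30.80 → $1,118.42; payment $951.53; balance $166.89
Quarter 5: opening $166.89; interest $30.80 → $197.69; payment $197.69; balance $0.00

$0.00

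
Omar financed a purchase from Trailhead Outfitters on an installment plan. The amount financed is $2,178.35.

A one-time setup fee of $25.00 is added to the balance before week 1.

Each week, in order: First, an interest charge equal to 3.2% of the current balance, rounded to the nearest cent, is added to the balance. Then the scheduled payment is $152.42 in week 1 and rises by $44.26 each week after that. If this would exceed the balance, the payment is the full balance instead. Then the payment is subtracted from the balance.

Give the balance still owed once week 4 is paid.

Week 1: $2,203.35 +$70.51 interest = $2,273.86; pay $152.42 → $2,121.44
Week 2: $2,121.44 +$67.89 interest = $2,189.33; pay $196.68 → $1,992.65
Week 3: $1,992.65 +$63.76 interest = $2,056.41; pay $240.94 → $1,815.47
Week 4: $1,815.47 +$58.10 interest = $1,873.57; pay $285.20 → $1,588.37

$1,588.37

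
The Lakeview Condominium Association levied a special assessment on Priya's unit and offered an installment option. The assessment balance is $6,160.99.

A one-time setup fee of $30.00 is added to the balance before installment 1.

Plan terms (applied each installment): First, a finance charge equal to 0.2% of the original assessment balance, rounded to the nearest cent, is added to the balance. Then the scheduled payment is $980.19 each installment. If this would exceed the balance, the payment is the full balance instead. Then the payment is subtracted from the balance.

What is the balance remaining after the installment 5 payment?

Installment 1: opening $6,190.99; interest $12.32 → $6,203.31; payment $980.19; balance $5,223.12
Installment 2: opening $5,223.12; interest $12.32 → $5,235.44; payment $980.19; balance $4,255.25
Installment 3: opening $4,255.25; interest $12.32 → $4,267.57; payment $980.19; balance $3,287.38
Installment 4: opening $3,287.38; interest $12.32 → $3,299.70; payment $980.19; balance $2,319.51
Installment 5: opening $2,319.51; interest $12.32 → $2,331.83; payment $980.19; balance $1,351.64

$1,351.64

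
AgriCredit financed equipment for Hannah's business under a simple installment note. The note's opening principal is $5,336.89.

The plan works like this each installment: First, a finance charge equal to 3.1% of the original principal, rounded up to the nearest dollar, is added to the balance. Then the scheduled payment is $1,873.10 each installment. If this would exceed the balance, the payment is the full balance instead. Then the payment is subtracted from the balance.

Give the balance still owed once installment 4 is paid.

Installment 1: opening $5,336.89; interest $166.00 → $5,502.89; payment $1,873.10; balance $3,629.79
Installment 2: opening $3,629.79; interest $166.00 → $3,795.79; payment $1,873.10; balance $1,922.69
Installment 3: opening $1,922.69; interest $166.00 → $2,088.69; payment $1,873.10; balance $215.59
Installment 4: opening $215.59; interest $166.00 → $381.59; payment $381.59; balance $0.00

$0.00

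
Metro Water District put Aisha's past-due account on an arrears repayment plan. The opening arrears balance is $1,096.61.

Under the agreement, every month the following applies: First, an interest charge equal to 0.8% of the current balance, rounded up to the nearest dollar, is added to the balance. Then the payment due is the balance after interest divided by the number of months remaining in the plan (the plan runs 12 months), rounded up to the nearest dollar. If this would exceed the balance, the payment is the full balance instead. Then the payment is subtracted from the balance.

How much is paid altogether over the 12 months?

# | Opening | Interest | Payment | End bal
1 | $1,096.61 | $9.00 | $93.00 | $1,012.61
2 | $1,012.61 | $9.00 | $93.00 | $928.61
3 | $928.61 | $8.00 | $94.00 | $842.61
4 | $842.61 | $7.00 | $95.00 | $754.61
5 | $754.61 | $7.00 | $96.00 | $665.61
6 | $665.61 | $6.00 | $96.00 | $575.61
7 | $575.61 | $5.00 | $97.00 | $483.61
8 | $483.61 | $4.00 | $98.00 | $389.61
9 | $389.61 | $4.00 | $99.00 | $294.61
10 | $294.61 | $3.00 | $100.00 | $197.61
11 | $197.61 | $2.00 | $100.00 | $99.61
12 | $99.61 | $1.00 | $100.61 | $0.00
Total paid: $1,161.61

$1,161.61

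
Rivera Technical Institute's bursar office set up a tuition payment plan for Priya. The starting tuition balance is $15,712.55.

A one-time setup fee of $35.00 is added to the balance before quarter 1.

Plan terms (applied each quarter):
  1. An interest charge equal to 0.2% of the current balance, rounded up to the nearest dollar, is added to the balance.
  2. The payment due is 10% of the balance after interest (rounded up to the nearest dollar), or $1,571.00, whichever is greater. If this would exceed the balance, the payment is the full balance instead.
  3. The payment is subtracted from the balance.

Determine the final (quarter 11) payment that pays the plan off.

$212.55

Quarter 1: opening $15,747.55; interest $32.00 → $15,779.55; payment $1,578.00; balance $14,201.55
Quarter 2: opening $14,201.55; interest $29.00 → $14,230.55; payment $1,571.00; balance $12,659.55
Quarter 3: opening $12,659.55; interest $26.00 → $12,685.55; payment $1,571.00; balance $11,114.55
Quarter 4: opening $11,114.55; interest $23.00 → $11,137.55; payment $1,571.00; balance $9,566.55
Quarter 5: opening $9,566.55; interest $20.00 → $9,586.55; payment $1,571.00; balance $8,015.55
Quarter 6: opening $8,015.55; interest $17.00 → $8,032.55; payment $1,571.00; balance $6,461.55
Quarter 7: opening $6,461.55; interest $13.00 → $6,474.55; payment $1,571.00; balance $4,903.55
Quarter 8: opening $4,903.55; interest $10.00 → $4,913.55; payment $1,571.00; balance $3,342.55
Quarter 9: opening $3,342.55; interest $7.00 → $3,349.55; payment $1,571.00; balance $1,778.55
Quarter 10: opening $1,778.55; interest $4.00 → $1,782.55; payment $1,571.00; balance $211.55
Quarter 11: opening $211.55; interest $1.00 → $212.55; payment $212.55; balance $0.00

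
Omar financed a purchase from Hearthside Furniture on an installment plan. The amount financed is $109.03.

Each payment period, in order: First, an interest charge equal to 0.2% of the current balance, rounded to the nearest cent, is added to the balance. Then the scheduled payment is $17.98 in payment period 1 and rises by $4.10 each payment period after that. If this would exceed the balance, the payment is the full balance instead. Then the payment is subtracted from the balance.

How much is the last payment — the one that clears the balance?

Payment period 1: $109.03 +$0.22 interest = $109.25; pay $17.98 → $91.27
Payment period 2: $91.27 +$0.18 interest = $91.45; pay $22.08 → $69.37
Payment period 3: $69.37 +$0.14 interest = $69.51; pay $26.18 → $43.33
Payment period 4: $43.33 +$0.09 interest = $43.42; pay $30.28 → $13.14
Payment period 5: $13.14 +$0.03 interest = $13.17; pay $13.17 → $0.00

$13.17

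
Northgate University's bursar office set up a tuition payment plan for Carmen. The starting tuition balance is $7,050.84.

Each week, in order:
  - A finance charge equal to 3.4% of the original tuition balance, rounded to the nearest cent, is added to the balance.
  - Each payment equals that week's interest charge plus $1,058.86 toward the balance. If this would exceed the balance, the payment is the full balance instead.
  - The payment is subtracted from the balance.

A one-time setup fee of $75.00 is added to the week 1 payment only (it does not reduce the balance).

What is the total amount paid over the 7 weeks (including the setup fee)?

Week 1: opening $7,050.84; interest $239.73 → $7,290.57; payment $1,298.59 (+ $75.00 fee); balance $5,991.98
Week 2: opening $5,991.98; interest $239.73 → $6,231.71; payment $1,298.59; balance $4,933.12
Week 3: opening $4,933.12; interest $239.73 → $5,172.85; payment $1,298.59; balance $3,874.26
Week 4: opening $3,874.26; interest $239.73 → $4,113.99; payment $1,298.59; balance $2,815.40
Week 5: opening $2,815.40; interest $239.73 → $3,055.13; payment $1,298.59; balance $1,756.54
Week 6: opening $1,756.54; interest $239.73 → $1,996.27; payment $1,298.59; balance $697.68
Week 7: opening $697.68; interest $239.73 → $937.41; payment $937.41; balance $0.00
Total paid: $8,803.95

$8,803.95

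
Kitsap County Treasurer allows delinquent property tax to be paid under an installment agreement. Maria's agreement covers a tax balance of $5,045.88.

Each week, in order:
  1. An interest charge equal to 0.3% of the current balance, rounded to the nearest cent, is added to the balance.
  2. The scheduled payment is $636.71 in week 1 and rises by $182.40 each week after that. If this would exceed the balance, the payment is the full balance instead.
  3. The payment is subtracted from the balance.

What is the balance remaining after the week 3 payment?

# | Opening | Interest | Payment | End bal
1 | $5,045.88 | $15.14 | $636.71 | $4,424.31
2 | $4,424.31 | $13.27 | $819.11 | $3,618.47
3 | $3,618.47 | $10.86 | $1,001.51 | $2,627.82

$2,627.82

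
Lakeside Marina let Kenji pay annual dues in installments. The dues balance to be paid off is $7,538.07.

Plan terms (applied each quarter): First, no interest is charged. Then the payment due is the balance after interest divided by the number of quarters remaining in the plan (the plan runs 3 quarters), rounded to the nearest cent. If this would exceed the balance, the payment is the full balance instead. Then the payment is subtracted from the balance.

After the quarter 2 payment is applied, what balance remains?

Quarter 1: opening $7,538.07; payment $2,512.69; balance $5,025.38
Quarter 2: opening $5,025.38; payment $2,512.69; balance $2,512.69

$2,512.69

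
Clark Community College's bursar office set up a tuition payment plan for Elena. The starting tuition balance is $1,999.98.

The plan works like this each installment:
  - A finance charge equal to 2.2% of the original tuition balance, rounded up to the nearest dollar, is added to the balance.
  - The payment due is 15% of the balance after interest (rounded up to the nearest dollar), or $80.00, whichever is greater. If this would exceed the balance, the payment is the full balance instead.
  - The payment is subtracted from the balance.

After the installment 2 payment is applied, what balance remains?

Installment 1: opening $1,999.98; interest $44.00 → $2,043.98; payment $307.00; balance $1,736.98
Installment 2: opening $1,736.98; interest $44.00 → $1,780.98; payment $268.00; balance $1,512.98

$1,512.98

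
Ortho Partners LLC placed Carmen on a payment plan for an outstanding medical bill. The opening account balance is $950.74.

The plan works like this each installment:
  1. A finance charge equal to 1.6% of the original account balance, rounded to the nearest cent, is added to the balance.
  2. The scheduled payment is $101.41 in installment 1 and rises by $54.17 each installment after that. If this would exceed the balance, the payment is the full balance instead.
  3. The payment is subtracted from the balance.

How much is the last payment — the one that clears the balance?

Installment 1: $950.74 +$15.21 interest = $965.95; pay $101.41 → $864.54
Installment 2: $864.54 +$15.21 interest = $879.75; pay $155.58 → $724.17
Installment 3: $724.17 +$15.21 interest = $739.38; pay $209.75 → $529.63
Installment 4: $529.63 +$15.21 interest = $544.84; pay $263.92 → $280.92
Installment 5: $280.92 +$15.21 interest = $296.13; pay $296.13 → $0.00

$296.13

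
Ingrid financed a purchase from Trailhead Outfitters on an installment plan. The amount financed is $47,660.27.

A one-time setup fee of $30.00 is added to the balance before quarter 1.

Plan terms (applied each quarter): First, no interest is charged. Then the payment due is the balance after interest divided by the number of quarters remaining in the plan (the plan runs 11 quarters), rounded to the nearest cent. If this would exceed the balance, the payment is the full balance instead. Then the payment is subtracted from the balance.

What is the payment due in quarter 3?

Quarter 1: opening $47,690.27; payment $4,335.48; balance $43,354.79
Quarter 2: opening $43,354.79; payment $4,335.48; balance $39,019.31
Quarter 3: opening $39,019.31; payment $4,335.48; balance $34,683.83

$4,335.48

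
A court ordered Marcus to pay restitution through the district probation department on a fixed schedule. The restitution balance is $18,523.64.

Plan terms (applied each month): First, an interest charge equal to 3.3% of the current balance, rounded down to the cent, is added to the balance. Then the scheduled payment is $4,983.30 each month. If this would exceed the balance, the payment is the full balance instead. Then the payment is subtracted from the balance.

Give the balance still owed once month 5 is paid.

# | Opening | Interest | Payment | End bal
1 | $18,523.64 | $611.28 | $4,983.30 | $14,151.62
2 | $14,151.62 | $467.00 | $4,983.30 | $9,635.32
3 | $9,635.32 | $317.96 | $4,983.30 | $4,969.98
4 | $4,969.98 | $164.00 | $4,983.30 | $150.68
5 | $150.68 | $4.97 | $155.65 | $0.00

$0.00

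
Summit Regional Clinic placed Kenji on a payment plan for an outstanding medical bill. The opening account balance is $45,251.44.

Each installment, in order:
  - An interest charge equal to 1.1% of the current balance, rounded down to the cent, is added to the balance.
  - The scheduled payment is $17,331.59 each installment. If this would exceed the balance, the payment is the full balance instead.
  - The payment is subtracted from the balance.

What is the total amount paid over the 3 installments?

# | Opening | Interest | Payment | End bal
1 | $45,251.44 | $497.76 | $17,331.59 | $28,417.61
2 | $28,417.61 | $312.59 | $17,331.59 | $11,398.61
3 | $11,398.61 | $125.38 | $11,523.99 | $0.00
Total paid: $46,187.17

$46,187.17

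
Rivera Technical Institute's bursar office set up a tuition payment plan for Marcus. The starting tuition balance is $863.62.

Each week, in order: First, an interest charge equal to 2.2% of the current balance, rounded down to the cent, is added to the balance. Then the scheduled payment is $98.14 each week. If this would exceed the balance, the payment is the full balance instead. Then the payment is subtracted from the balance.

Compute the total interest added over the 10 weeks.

$106.81

Week 1: $863.62 +$18.99 interest = $882.61; pay $98.14 → $784.47
Week 2: $784.47 +$17.25 interest = $801.72; pay $98.14 → $703.58
Week 3: $703.58 +$15.47 interest = $719.05; pay $98.14 → $620.91
Week 4: $620.91 +$13.66 interest = $634.57; pay $98.14 → $536.43
Week 5: $536.43 +$11.80 interest = $548.23; pay $98.14 → $450.09
Week 6: $450.09 +$9.90 interest = $459.99; pay $98.14 → $361.85
Week 7: $361.85 +$7.96 interest = $369.81; pay $98.14 → $271.67
Week 8: $271.67 +$5.97 interest = $277.64; pay $98.14 → $179.50
Week 9: $179.50 +$3.94 interest = $183.44; pay $98.14 → $85.30
Week 10: $85.30 +$1.87 interest = $87.17; pay $87.17 → $0.00
Total interest: $18.99 + $17.25 + $15.47 + $13.66 + $11.80 + $9.90 + $7.96 + $5.97 + $3.94 + $1.87 = $106.81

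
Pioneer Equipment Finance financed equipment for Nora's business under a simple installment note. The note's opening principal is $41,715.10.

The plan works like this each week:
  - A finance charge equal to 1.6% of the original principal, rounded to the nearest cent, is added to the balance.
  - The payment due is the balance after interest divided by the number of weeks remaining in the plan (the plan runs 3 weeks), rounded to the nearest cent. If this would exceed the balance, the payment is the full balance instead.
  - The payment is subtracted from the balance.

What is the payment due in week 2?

# | Opening | Interest | Payment | End bal
1 | $41,715.10 | $667.44 | $14,127.51 | $28,255.03
2 | $28,255.03 | $667.44 | $14,461.24 | $14,461.23

$14,461.24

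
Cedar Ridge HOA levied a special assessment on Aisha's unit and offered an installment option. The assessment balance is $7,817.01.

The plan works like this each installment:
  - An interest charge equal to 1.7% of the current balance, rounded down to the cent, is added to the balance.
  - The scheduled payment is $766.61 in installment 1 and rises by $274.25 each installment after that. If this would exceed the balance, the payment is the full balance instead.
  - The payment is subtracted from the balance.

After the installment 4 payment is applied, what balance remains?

Installment 1: $7,817.01 +$132.88 interest = $7,949.89; pay $766.61 → $7,183.28
Installment 2: $7,183.28 +$122.11 interest = $7,305.39; pay $1,040.86 → $6,264.53
Installment 3: $6,264.53 +$106.49 interest = $6,371.02; pay $1,315.11 → $5,055.91
Installment 4: $5,055.91 +$85.95 interest = $5,141.86; pay $1,589.36 → $3,552.50

$3,552.50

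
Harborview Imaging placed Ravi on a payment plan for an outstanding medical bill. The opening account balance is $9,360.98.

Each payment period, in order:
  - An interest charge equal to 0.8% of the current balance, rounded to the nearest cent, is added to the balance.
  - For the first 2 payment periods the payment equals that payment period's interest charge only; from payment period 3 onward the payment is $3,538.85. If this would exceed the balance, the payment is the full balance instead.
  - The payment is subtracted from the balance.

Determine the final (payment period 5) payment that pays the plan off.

$2,424.59

Payment period 1: opening $9,360.98; interest $74.89 → $9,435.87; payment $74.89; balance $9,360.98
Payment period 2: opening $9,360.98; interest $74.89 → $9,435.87; payment $74.89; balance $9,360.98
Payment period 3: opening $9,360.98; interest $74.89 → $9,435.87; payment $3,538.85; balance $5,897.02
Payment period 4: opening $5,897.02; interest $47.18 → $5,944.20; payment $3,538.85; balance $2,405.35
Payment period 5: opening $2,405.35; interest $19.24 → $2,424.59; payment $2,424.59; balance $0.00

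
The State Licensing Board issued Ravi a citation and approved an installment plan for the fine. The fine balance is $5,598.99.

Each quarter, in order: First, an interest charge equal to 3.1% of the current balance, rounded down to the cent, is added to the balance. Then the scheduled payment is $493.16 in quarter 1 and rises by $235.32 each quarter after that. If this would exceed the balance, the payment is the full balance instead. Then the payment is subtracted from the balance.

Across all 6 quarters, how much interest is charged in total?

$737.15

Quarter 1: $5,598.99 +$173.56 interest = $5,772.55; pay $493.16 → $5,279.39
Quarter 2: $5,279.39 +$163.66 interest = $5,443.05; pay $728.48 → $4,714.57
Quarter 3: $4,714.57 +$146.15 interest = $4,860.72; pay $963.80 → $3,896.92
Quarter 4: $3,896.92 +$120.80 interest = $4,017.72; pay $1,199.12 → $2,818.60
Quarter 5: $2,818.60 +$87.37 interest = $2,905.97; pay $1,434.44 → $1,471.53
Quarter 6: $1,471.53 +$45.61 interest = $1,517.14; pay $1,517.14 → $0.00
Total interest: $173.56 + $163.66 + $146.15 + $120.80 + $87.37 + $45.61 = $737.15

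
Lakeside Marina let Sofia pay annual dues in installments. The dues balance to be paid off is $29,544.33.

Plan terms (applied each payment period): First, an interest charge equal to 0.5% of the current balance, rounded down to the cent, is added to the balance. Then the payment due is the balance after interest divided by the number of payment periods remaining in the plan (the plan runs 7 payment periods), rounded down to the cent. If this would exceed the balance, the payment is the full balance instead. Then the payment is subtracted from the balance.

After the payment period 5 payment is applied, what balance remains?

$8,654.39

Payment period 1: opening $29,544.33; interest $147.72 → $29,692.05; payment $4,241.72; balance $25,450.33
Payment period 2: opening $25,450.33; interest $127.25 → $25,577.58; payment $4,262.93; balance $21,314.65
Payment period 3: opening $21,314.65; interest $106.57 → $21,421.22; payment $4,284.24; balance $17,136.98
Payment period 4: opening $17,136.98; interest $85.68 → $17,222.66; payment $4,305.66; balance $12,917.00
Payment period 5: opening $12,917.00; interest $64.58 → $12,981.58; payment $4,327.19; balance $8,654.39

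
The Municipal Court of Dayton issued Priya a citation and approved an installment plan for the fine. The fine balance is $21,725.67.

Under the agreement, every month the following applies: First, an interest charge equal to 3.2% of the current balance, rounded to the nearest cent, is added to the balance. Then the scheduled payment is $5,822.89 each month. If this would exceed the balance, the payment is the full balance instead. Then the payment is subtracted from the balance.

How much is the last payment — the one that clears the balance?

Month 1: $21,725.67 +$695.22 interest = $22,420.89; pay $5,822.89 → $16,598.00
Month 2: $16,598.00 +$531.14 interest = $17,129.14; pay $5,822.89 → $11,306.25
Month 3: $11,306.25 +$361.80 interest = $11,668.05; pay $5,822.89 → $5,845.16
Month 4: $5,845.16 +$187.05 interest = $6,032.21; pay $5,822.89 → $209.32
Month 5: $209.32 +$6.70 interest = $216.02; pay $216.02 → $0.00

$216.02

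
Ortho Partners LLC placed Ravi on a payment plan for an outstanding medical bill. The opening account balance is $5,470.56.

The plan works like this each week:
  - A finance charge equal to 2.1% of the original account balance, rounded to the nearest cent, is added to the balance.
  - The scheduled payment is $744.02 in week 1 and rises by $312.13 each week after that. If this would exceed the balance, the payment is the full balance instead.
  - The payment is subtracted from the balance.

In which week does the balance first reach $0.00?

5

Week 1: $5,470.56 +$114.88 interest = $5,585.44; pay $744.02 → $4,841.42
Week 2: $4,841.42 +$114.88 interest = $4,956.30; pay $1,056.15 → $3,900.15
Week 3: $3,900.15 +$114.88 interest = $4,015.03; pay $1,368.28 → $2,646.75
Week 4: $2,646.75 +$114.88 interest = $2,761.63; pay $1,680.41 → $1,081.22
Week 5: $1,081.22 +$114.88 interest = $1,196.10; pay $1,196.10 → $0.00
Balance reaches $0.00 in week 5.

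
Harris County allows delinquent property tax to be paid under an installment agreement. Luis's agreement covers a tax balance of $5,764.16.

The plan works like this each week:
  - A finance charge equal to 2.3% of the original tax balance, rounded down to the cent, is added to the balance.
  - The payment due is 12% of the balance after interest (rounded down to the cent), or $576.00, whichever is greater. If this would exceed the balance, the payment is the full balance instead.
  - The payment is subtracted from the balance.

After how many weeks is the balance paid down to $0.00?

13

Week 1: $5,764.16 +$132.57 interest = $5,896.73; pay $707.60 → $5,189.13
Week 2: $5,189.13 +$132.57 interest = $5,321.70; pay $638.60 → $4,683.10
Week 3: $4,683.10 +$132.57 interest = $4,815.67; pay $577.88 → $4,237.79
Week 4: $4,237.79 +$132.57 interest = $4,370.36; pay $576.00 → $3,794.36
Week 5: $3,794.36 +$132.57 interest = $3,926.93; pay $576.00 → $3,350.93
Week 6: $3,350.93 +$132.57 interest = $3,483.50; pay $576.00 → $2,907.50
Week 7: $2,907.50 +$132.57 interest = $3,040.07; pay $576.00 → $2,464.07
Week 8: $2,464.07 +$132.57 interest = $2,596.64; pay $576.00 → $2,020.64
Week 9: $2,020.64 +$132.57 interest = $2,153.21; pay $576.00 → $1,577.21
Week 10: $1,577.21 +$132.57 interest = $1,709.78; pay $576.00 → $1,133.78
Week 11: $1,133.78 +$132.57 interest = $1,266.35; pay $576.00 → $690.35
Week 12: $690.35 +$132.57 interest = $822.92; pay $576.00 → $246.92
Week 13: $246.92 +$132.57 interest = $379.49; pay $379.49 → $0.00
Balance reaches $0.00 in week 13.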